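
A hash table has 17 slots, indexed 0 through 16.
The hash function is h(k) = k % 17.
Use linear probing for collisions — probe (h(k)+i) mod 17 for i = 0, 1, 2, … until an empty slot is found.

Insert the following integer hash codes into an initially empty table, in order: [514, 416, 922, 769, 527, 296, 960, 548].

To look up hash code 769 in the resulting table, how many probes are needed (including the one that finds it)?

3

Insert 514: h=4, slot 4 empty → index 4.
Insert 416: h=8, slot 8 empty → index 8.
Insert 922: h=4, slot 4 occupied → index 5.
Insert 769: h=4, slots 4,5 occupied → index 6.
Insert 527: h=0, slot 0 empty → index 0.
Insert 296: h=7, slot 7 empty → index 7.
Insert 960: h=8, slot 8 occupied → index 9.
Insert 548: h=4, slots 4,5,6,7,8,9 occupied → index 10.
Table: [527, —, —, —, 514, 922, 769, 296, 416, 960, 548, —, —, —, —, —, —]
Lookup 769: h=4, probe 4,5,6 → found at 6.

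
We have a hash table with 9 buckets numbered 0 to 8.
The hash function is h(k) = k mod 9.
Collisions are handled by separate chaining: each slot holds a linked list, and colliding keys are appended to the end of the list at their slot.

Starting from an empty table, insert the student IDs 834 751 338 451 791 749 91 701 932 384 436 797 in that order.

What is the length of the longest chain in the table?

Insert 834: h=6, bucket 6 empty -> new chain.
Insert 751: h=4, bucket 4 empty -> new chain.
Insert 338: h=5, bucket 5 empty -> new chain.
Insert 451: h=1, bucket 1 empty -> new chain.
Insert 791: h=8, bucket 8 empty -> new chain.
Insert 749: h=2, bucket 2 empty -> new chain.
Insert 91: h=1, bucket 1 nonempty -> append to chain.
Insert 701: h=8, bucket 8 nonempty -> append to chain.
Insert 932: h=5, bucket 5 nonempty -> append to chain.
Insert 384: h=6, bucket 6 nonempty -> append to chain.
Insert 436: h=4, bucket 4 nonempty -> append to chain.
Insert 797: h=5, bucket 5 nonempty -> append to chain.
Final buckets:
0: -
1: 451 -> 91
2: 749
3: -
4: 751 -> 436
5: 338 -> 932 -> 797
6: 834 -> 384
7: -
8: 791 -> 701

3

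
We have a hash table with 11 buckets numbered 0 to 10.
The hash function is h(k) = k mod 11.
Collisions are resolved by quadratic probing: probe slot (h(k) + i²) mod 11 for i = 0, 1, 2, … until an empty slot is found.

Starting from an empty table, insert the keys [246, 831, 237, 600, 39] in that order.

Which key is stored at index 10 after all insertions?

Insert 246: h=4, slot 4 empty -> index 4.
Insert 831: h=6, slot 6 empty -> index 6.
Insert 237: h=6, slot 6 occupied -> index 7.
Insert 600: h=6, slots 6,7 occupied -> index 10.
Insert 39: h=6, slots 6,7,10,4 occupied -> index 0.
Table: [39, —, —, —, 246, —, 831, 237, —, —, 600]

600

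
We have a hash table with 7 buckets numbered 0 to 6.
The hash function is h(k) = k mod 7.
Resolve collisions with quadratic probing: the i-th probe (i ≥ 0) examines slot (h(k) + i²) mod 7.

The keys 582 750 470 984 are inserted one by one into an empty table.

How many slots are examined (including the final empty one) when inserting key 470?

Insert 582: h=1, slot 1 empty → index 1.
Insert 750: h=1, slot 1 occupied → index 2.
Insert 470: h=1, slots 1,2 occupied → index 5.
Insert 984: h=4, slot 4 empty → index 4.
Table: [., 582, 750, ., 984, 470, .]

3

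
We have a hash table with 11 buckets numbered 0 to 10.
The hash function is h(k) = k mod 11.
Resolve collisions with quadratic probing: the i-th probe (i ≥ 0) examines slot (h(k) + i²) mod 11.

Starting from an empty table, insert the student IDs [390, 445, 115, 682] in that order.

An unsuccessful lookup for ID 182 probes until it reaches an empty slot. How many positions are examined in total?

2

390: h=5 => slot 5
445: h=5, probe 5,6 => slot 6
115: h=5, probe 5,6,9 => slot 9
682: h=0 => slot 0
Table: [682, ∅, ∅, ∅, ∅, 390, 445, ∅, ∅, 115, ∅]
Lookup 182: h=6, probe 6,7 → slot 7 empty, not found.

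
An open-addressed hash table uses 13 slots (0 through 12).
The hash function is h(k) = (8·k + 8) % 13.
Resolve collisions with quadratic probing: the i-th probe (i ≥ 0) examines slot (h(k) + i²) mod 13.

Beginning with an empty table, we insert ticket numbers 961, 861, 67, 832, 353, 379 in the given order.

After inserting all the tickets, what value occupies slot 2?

379

961 hashes to 0; slot 0 is free -> place at 0.
861 hashes to 6; slot 6 is free -> place at 6.
67 hashes to 11; slot 11 is free -> place at 11.
832 hashes to 8; slot 8 is free -> place at 8.
353 hashes to 11; 11 taken -> place at 12.
379 hashes to 11; 11,12 taken -> place at 2.
Table: [961, ., 379, ., ., ., 861, ., 832, ., ., 67, 353]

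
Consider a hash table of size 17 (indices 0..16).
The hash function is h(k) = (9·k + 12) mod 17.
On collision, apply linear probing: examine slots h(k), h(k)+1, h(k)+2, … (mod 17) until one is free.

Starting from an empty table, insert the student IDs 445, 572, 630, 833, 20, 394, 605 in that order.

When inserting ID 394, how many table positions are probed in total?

445 hashes to 5; slot 5 is free -> place at 5.
572 hashes to 9; slot 9 is free -> place at 9.
630 hashes to 4; slot 4 is free -> place at 4.
833 hashes to 12; slot 12 is free -> place at 12.
20 hashes to 5; 5 taken -> place at 6.
394 hashes to 5; 5,6 taken -> place at 7.
605 hashes to 0; slot 0 is free -> place at 0.
Table: [605, —, —, —, 630, 445, 20, 394, —, 572, —, —, 833, —, —, —, —]

3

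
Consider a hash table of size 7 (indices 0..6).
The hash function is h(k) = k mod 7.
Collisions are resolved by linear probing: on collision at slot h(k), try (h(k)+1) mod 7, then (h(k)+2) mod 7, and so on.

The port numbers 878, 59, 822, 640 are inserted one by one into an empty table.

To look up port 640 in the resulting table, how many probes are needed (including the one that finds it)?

878: h=3 => slot 3
59: h=3, probe 3,4 => slot 4
822: h=3, probe 3,4,5 => slot 5
640: h=3, probe 3,4,5,6 => slot 6
Table: [∅, ∅, ∅, 878, 59, 822, 640]
Lookup 640: h=3, probe 3,4,5,6 → found at 6.

4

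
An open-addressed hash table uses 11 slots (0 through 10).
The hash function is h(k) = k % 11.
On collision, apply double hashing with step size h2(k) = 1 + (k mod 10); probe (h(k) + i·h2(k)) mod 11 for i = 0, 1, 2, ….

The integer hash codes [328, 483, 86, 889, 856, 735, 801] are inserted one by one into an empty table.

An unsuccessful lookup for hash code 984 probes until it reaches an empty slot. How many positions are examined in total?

Insert 328: h=9, slot 9 empty -> index 9.
Insert 483: h=10, slot 10 empty -> index 10.
Insert 86: h=9, h2=7, slot 9 occupied -> index 5.
Insert 889: h=9, h2=10, slot 9 occupied -> index 8.
Insert 856: h=9, h2=7, slots 9,5 occupied -> index 1.
Insert 735: h=9, h2=6, slot 9 occupied -> index 4.
Insert 801: h=9, h2=2, slot 9 occupied -> index 0.
Table: [801, 856, -, -, 735, 86, -, -, 889, 328, 483]
Lookup 984: h=5, h2=5, probe 5,10,4,9,3 → slot 3 empty, not found.

5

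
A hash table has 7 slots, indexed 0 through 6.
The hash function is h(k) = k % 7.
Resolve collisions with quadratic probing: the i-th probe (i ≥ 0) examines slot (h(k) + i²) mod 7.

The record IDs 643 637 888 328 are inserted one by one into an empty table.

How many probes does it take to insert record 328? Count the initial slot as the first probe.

4

Insert 643: h=6, slot 6 empty => index 6.
Insert 637: h=0, slot 0 empty => index 0.
Insert 888: h=6, slots 6,0 occupied => index 3.
Insert 328: h=6, slots 6,0,3 occupied => index 1.
Table: [637, 328, ., 888, ., ., 643]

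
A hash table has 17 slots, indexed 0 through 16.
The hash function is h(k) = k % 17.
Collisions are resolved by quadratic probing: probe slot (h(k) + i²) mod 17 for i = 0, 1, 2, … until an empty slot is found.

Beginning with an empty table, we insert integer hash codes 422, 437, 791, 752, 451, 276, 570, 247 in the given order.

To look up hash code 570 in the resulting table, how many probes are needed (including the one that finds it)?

3

Insert 422: h=14, slot 14 empty → index 14.
Insert 437: h=12, slot 12 empty → index 12.
Insert 791: h=9, slot 9 empty → index 9.
Insert 752: h=4, slot 4 empty → index 4.
Insert 451: h=9, slot 9 occupied → index 10.
Insert 276: h=4, slot 4 occupied → index 5.
Insert 570: h=9, slots 9,10 occupied → index 13.
Insert 247: h=9, slots 9,10,13 occupied → index 1.
Table: [∅, 247, ∅, ∅, 752, 276, ∅, ∅, ∅, 791, 451, ∅, 437, 570, 422, ∅, ∅]
Lookup 570: h=9, probe 9,10,13 → found at 13.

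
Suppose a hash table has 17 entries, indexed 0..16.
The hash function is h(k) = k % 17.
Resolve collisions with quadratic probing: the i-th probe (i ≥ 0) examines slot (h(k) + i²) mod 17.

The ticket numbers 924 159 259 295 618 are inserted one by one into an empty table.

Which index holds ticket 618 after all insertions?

15

924 hashes to 6; slot 6 is free → place at 6.
159 hashes to 6; 6 taken → place at 7.
259 hashes to 4; slot 4 is free → place at 4.
295 hashes to 6; 6,7 taken → place at 10.
618 hashes to 6; 6,7,10 taken → place at 15.
Table: [_, _, _, _, 259, _, 924, 159, _, _, 295, _, _, _, _, 618, _]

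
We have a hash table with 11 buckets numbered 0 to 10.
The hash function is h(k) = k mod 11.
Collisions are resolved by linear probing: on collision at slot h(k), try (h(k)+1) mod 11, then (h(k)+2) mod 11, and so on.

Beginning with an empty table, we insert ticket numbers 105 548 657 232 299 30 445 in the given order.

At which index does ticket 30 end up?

105 hashes to 6; slot 6 is free -> place at 6.
548 hashes to 9; slot 9 is free -> place at 9.
657 hashes to 8; slot 8 is free -> place at 8.
232 hashes to 1; slot 1 is free -> place at 1.
299 hashes to 2; slot 2 is free -> place at 2.
30 hashes to 8; 8,9 taken -> place at 10.
445 hashes to 5; slot 5 is free -> place at 5.
Table: [∅, 232, 299, ∅, ∅, 445, 105, ∅, 657, 548, 30]

10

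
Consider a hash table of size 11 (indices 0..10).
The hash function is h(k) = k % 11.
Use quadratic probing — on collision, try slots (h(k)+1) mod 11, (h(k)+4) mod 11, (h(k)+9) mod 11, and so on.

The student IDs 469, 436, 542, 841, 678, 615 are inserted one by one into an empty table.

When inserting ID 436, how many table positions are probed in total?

2

Insert 469: h=7, slot 7 empty → index 7.
Insert 436: h=7, slot 7 occupied → index 8.
Insert 542: h=3, slot 3 empty → index 3.
Insert 841: h=5, slot 5 empty → index 5.
Insert 678: h=7, slots 7,8 occupied → index 0.
Insert 615: h=10, slot 10 empty → index 10.
Table: [678, ., ., 542, ., 841, ., 469, 436, ., 615]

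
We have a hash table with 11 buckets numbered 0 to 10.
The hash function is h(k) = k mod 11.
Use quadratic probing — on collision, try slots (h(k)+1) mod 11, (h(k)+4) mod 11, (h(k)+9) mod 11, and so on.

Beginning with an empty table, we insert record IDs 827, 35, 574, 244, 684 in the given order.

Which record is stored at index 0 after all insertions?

827: h=2 → slot 2
35: h=2, probe 2,3 → slot 3
574: h=2, probe 2,3,6 → slot 6
244: h=2, probe 2,3,6,0 → slot 0
684: h=2, probe 2,3,6,0,7 → slot 7
Table: [244, —, 827, 35, —, —, 574, 684, —, —, —]

244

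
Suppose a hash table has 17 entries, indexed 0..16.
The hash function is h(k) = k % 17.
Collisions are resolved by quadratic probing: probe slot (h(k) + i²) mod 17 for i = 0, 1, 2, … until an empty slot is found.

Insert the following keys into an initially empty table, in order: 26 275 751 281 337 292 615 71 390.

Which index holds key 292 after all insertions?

7

26: h=9 → slot 9
275: h=3 → slot 3
751: h=3, probe 3,4 → slot 4
281: h=9, probe 9,10 → slot 10
337: h=14 → slot 14
292: h=3, probe 3,4,7 → slot 7
615: h=3, probe 3,4,7,12 → slot 12
71: h=3, probe 3,4,7,12,2 → slot 2
390: h=16 → slot 16
Table: [., ., 71, 275, 751, ., ., 292, ., 26, 281, ., 615, ., 337, ., 390]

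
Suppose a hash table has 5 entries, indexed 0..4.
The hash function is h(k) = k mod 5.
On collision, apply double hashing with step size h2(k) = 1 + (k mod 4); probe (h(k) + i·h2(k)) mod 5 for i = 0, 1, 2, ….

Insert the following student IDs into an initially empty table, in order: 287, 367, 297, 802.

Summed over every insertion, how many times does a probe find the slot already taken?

3

287 hashes to 2; slot 2 is free -> place at 2.
367 hashes to 2, h2=4; 2 taken -> place at 1.
297 hashes to 2, h2=2; 2 taken -> place at 4.
802 hashes to 2, h2=3; 2 taken -> place at 0.
Table: [802, 367, 287, ∅, 297]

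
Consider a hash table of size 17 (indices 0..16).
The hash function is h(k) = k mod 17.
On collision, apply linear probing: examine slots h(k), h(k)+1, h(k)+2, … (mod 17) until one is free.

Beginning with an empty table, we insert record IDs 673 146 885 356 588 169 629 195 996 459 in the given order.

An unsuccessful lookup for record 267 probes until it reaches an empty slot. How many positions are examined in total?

3

673: h=10 → slot 10
146: h=10, probe 10,11 → slot 11
885: h=1 → slot 1
356: h=16 → slot 16
588: h=10, probe 10,11,12 → slot 12
169: h=16, probe 16,0 → slot 0
629: h=0, probe 0,1,2 → slot 2
195: h=8 → slot 8
996: h=10, probe 10,11,12,13 → slot 13
459: h=0, probe 0,1,2,3 → slot 3
Table: [169, 885, 629, 459, _, _, _, _, 195, _, 673, 146, 588, 996, _, _, 356]
Lookup 267: h=12, probe 12,13,14 → slot 14 empty, not found.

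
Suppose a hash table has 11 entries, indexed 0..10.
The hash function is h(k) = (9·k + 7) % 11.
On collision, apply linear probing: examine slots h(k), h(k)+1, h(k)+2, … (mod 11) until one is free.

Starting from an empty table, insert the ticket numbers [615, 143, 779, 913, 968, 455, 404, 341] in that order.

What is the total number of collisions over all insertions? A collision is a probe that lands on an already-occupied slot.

615 hashes to 9; slot 9 is free → place at 9.
143 hashes to 7; slot 7 is free → place at 7.
779 hashes to 0; slot 0 is free → place at 0.
913 hashes to 7; 7 taken → place at 8.
968 hashes to 7; 7,8,9 taken → place at 10.
455 hashes to 10; 10,0 taken → place at 1.
404 hashes to 2; slot 2 is free → place at 2.
341 hashes to 7; 7,8,9,10,0,1,2 taken → place at 3.
Table: [779, 455, 404, 341, ., ., ., 143, 913, 615, 968]

13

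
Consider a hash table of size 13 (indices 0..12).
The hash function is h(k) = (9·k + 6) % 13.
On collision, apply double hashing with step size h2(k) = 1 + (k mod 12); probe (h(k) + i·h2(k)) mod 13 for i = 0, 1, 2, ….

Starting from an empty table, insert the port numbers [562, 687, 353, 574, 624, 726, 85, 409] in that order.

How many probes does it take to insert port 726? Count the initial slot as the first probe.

Insert 562: h=7, slot 7 empty -> index 7.
Insert 687: h=1, slot 1 empty -> index 1.
Insert 353: h=11, slot 11 empty -> index 11.
Insert 574: h=11, h2=11, slot 11 occupied -> index 9.
Insert 624: h=6, slot 6 empty -> index 6.
Insert 726: h=1, h2=7, slot 1 occupied -> index 8.
Insert 85: h=4, slot 4 empty -> index 4.
Insert 409: h=8, h2=2, slot 8 occupied -> index 10.
Table: [∅, 687, ∅, ∅, 85, ∅, 624, 562, 726, 574, 409, 353, ∅]

2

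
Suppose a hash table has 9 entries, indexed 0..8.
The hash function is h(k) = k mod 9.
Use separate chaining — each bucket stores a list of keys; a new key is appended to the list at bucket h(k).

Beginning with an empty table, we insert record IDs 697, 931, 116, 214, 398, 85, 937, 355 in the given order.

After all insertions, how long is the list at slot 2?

Insert 697: h=4, bucket 4 empty -> new chain.
Insert 931: h=4, bucket 4 nonempty -> append to chain.
Insert 116: h=8, bucket 8 empty -> new chain.
Insert 214: h=7, bucket 7 empty -> new chain.
Insert 398: h=2, bucket 2 empty -> new chain.
Insert 85: h=4, bucket 4 nonempty -> append to chain.
Insert 937: h=1, bucket 1 empty -> new chain.
Insert 355: h=4, bucket 4 nonempty -> append to chain.
Final buckets:
0: _
1: 937
2: 398
3: _
4: 697 -> 931 -> 85 -> 355
5: _
6: _
7: 214
8: 116

1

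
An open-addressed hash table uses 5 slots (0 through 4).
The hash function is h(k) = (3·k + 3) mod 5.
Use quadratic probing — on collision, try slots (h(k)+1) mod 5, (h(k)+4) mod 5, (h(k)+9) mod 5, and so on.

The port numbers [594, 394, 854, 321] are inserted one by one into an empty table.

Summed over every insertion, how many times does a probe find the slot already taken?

4

594 hashes to 0; slot 0 is free → place at 0.
394 hashes to 0; 0 taken → place at 1.
854 hashes to 0; 0,1 taken → place at 4.
321 hashes to 1; 1 taken → place at 2.
Table: [594, 394, 321, ., 854]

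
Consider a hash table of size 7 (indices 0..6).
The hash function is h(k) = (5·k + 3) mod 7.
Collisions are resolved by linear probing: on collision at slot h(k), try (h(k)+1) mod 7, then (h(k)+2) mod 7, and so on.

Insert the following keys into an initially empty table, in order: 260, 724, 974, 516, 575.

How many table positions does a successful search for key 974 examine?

2

Insert 260: h=1, slot 1 empty => index 1.
Insert 724: h=4, slot 4 empty => index 4.
Insert 974: h=1, slot 1 occupied => index 2.
Insert 516: h=0, slot 0 empty => index 0.
Insert 575: h=1, slots 1,2 occupied => index 3.
Table: [516, 260, 974, 575, 724, -, -]
Lookup 974: h=1, probe 1,2 → found at 2.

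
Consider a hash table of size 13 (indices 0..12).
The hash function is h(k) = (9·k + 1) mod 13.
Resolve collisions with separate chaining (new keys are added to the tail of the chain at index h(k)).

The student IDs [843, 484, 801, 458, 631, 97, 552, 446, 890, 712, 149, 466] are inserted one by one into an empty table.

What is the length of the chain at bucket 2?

2

843 → bucket 9
484 → bucket 2
801 → bucket 8
458 → bucket 2 (collision)
631 → bucket 12
97 → bucket 3
552 → bucket 3 (collision)
446 → bucket 11
890 → bucket 3 (collision)
712 → bucket 0
149 → bucket 3 (collision)
466 → bucket 9 (collision)
Final buckets:
0: 712
1: .
2: 484 -> 458
3: 97 -> 552 -> 890 -> 149
4: .
5: .
6: .
7: .
8: 801
9: 843 -> 466
10: .
11: 446
12: 631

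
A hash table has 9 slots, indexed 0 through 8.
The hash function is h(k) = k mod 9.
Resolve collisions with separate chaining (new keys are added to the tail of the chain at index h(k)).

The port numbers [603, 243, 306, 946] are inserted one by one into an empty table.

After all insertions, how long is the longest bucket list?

3

603 → bucket 0
243 → bucket 0 (collision)
306 → bucket 0 (collision)
946 → bucket 1
Final buckets:
0: 603 -> 243 -> 306
1: 946
2: -
3: -
4: -
5: -
6: -
7: -
8: -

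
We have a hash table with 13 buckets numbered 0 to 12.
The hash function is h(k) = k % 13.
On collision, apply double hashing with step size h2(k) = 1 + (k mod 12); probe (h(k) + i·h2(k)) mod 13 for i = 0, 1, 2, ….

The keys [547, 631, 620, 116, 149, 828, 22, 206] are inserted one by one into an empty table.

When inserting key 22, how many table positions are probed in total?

3

Insert 547: h=1, slot 1 empty -> index 1.
Insert 631: h=7, slot 7 empty -> index 7.
Insert 620: h=9, slot 9 empty -> index 9.
Insert 116: h=12, slot 12 empty -> index 12.
Insert 149: h=6, slot 6 empty -> index 6.
Insert 828: h=9, h2=1, slot 9 occupied -> index 10.
Insert 22: h=9, h2=11, slots 9,7 occupied -> index 5.
Insert 206: h=11, slot 11 empty -> index 11.
Table: [—, 547, —, —, —, 22, 149, 631, —, 620, 828, 206, 116]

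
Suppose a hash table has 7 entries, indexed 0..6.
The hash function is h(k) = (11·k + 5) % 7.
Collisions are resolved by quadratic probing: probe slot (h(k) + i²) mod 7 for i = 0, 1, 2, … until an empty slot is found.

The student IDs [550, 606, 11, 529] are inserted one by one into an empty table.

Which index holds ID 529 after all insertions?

2

550 hashes to 0; slot 0 is free → place at 0.
606 hashes to 0; 0 taken → place at 1.
11 hashes to 0; 0,1 taken → place at 4.
529 hashes to 0; 0,1,4 taken → place at 2.
Table: [550, 606, 529, _, 11, _, _]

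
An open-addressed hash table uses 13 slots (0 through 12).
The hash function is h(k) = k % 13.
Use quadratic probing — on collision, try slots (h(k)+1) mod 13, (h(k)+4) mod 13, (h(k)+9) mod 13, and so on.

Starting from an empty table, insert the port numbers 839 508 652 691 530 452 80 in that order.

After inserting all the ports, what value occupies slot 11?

452

Insert 839: h=7, slot 7 empty → index 7.
Insert 508: h=1, slot 1 empty → index 1.
Insert 652: h=2, slot 2 empty → index 2.
Insert 691: h=2, slot 2 occupied → index 3.
Insert 530: h=10, slot 10 empty → index 10.
Insert 452: h=10, slot 10 occupied → index 11.
Insert 80: h=2, slots 2,3 occupied → index 6.
Table: [∅, 508, 652, 691, ∅, ∅, 80, 839, ∅, ∅, 530, 452, ∅]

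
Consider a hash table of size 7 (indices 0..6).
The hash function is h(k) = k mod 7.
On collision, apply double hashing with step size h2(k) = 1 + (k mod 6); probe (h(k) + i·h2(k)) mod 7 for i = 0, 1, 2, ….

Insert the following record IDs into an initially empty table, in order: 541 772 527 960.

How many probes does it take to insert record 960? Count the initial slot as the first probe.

3

541 hashes to 2; slot 2 is free => place at 2.
772 hashes to 2, h2=5; 2 taken => place at 0.
527 hashes to 2, h2=6; 2 taken => place at 1.
960 hashes to 1, h2=1; 1,2 taken => place at 3.
Table: [772, 527, 541, 960, —, —, —]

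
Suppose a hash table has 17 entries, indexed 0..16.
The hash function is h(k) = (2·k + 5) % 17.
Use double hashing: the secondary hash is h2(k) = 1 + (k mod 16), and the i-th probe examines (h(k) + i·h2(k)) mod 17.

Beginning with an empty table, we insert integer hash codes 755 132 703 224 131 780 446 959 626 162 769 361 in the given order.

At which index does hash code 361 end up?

Insert 755: h=2, slot 2 empty -> index 2.
Insert 132: h=14, slot 14 empty -> index 14.
Insert 703: h=0, slot 0 empty -> index 0.
Insert 224: h=11, slot 11 empty -> index 11.
Insert 131: h=12, slot 12 empty -> index 12.
Insert 780: h=1, slot 1 empty -> index 1.
Insert 446: h=13, slot 13 empty -> index 13.
Insert 959: h=2, h2=16, slots 2,1,0 occupied -> index 16.
Insert 626: h=16, h2=3, slots 16,2 occupied -> index 5.
Insert 162: h=6, slot 6 empty -> index 6.
Insert 769: h=13, h2=2, slot 13 occupied -> index 15.
Insert 361: h=13, h2=10, slots 13,6,16 occupied -> index 9.
Table: [703, 780, 755, _, _, 626, 162, _, _, 361, _, 224, 131, 446, 132, 769, 959]

9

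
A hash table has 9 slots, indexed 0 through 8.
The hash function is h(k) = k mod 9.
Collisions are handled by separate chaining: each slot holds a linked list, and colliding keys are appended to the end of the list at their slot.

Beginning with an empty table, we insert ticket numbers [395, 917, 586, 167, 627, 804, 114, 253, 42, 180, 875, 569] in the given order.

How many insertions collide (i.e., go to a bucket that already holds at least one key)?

Insert 395: h=8, bucket 8 empty -> new chain.
Insert 917: h=8, bucket 8 nonempty -> append to chain.
Insert 586: h=1, bucket 1 empty -> new chain.
Insert 167: h=5, bucket 5 empty -> new chain.
Insert 627: h=6, bucket 6 empty -> new chain.
Insert 804: h=3, bucket 3 empty -> new chain.
Insert 114: h=6, bucket 6 nonempty -> append to chain.
Insert 253: h=1, bucket 1 nonempty -> append to chain.
Insert 42: h=6, bucket 6 nonempty -> append to chain.
Insert 180: h=0, bucket 0 empty -> new chain.
Insert 875: h=2, bucket 2 empty -> new chain.
Insert 569: h=2, bucket 2 nonempty -> append to chain.
Final buckets:
0: 180
1: 586 -> 253
2: 875 -> 569
3: 804
4: ∅
5: 167
6: 627 -> 114 -> 42
7: ∅
8: 395 -> 917

5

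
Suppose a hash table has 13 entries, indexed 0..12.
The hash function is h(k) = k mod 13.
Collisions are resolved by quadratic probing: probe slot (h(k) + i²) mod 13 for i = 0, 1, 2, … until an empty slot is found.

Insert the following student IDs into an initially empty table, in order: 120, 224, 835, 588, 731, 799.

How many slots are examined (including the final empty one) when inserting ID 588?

120: h=3 → slot 3
224: h=3, probe 3,4 → slot 4
835: h=3, probe 3,4,7 → slot 7
588: h=3, probe 3,4,7,12 → slot 12
731: h=3, probe 3,4,7,12,6 → slot 6
799: h=6, probe 6,7,10 → slot 10
Table: [-, -, -, 120, 224, -, 731, 835, -, -, 799, -, 588]

4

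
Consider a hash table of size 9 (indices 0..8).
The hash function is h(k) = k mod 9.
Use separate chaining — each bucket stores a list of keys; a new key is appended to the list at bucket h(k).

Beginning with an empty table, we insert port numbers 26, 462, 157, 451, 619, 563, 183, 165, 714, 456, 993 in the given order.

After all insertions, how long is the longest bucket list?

Insert 26: h=8, bucket 8 empty -> new chain.
Insert 462: h=3, bucket 3 empty -> new chain.
Insert 157: h=4, bucket 4 empty -> new chain.
Insert 451: h=1, bucket 1 empty -> new chain.
Insert 619: h=7, bucket 7 empty -> new chain.
Insert 563: h=5, bucket 5 empty -> new chain.
Insert 183: h=3, bucket 3 nonempty -> append to chain.
Insert 165: h=3, bucket 3 nonempty -> append to chain.
Insert 714: h=3, bucket 3 nonempty -> append to chain.
Insert 456: h=6, bucket 6 empty -> new chain.
Insert 993: h=3, bucket 3 nonempty -> append to chain.
Final buckets:
0: .
1: 451
2: .
3: 462 -> 183 -> 165 -> 714 -> 993
4: 157
5: 563
6: 456
7: 619
8: 26

5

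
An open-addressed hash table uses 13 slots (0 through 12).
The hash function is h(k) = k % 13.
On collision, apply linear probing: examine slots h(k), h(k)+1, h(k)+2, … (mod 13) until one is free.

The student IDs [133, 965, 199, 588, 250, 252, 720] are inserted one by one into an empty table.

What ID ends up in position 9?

720

133 hashes to 3; slot 3 is free -> place at 3.
965 hashes to 3; 3 taken -> place at 4.
199 hashes to 4; 4 taken -> place at 5.
588 hashes to 3; 3,4,5 taken -> place at 6.
250 hashes to 3; 3,4,5,6 taken -> place at 7.
252 hashes to 5; 5,6,7 taken -> place at 8.
720 hashes to 5; 5,6,7,8 taken -> place at 9.
Table: [-, -, -, 133, 965, 199, 588, 250, 252, 720, -, -, -]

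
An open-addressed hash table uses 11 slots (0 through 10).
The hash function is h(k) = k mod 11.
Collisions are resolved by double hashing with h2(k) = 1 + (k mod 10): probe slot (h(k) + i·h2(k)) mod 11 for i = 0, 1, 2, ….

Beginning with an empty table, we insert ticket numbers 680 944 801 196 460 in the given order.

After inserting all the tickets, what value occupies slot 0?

801

680: h=9 => slot 9
944: h=9, h2=5, probe 9,3 => slot 3
801: h=9, h2=2, probe 9,0 => slot 0
196: h=9, h2=7, probe 9,5 => slot 5
460: h=9, h2=1, probe 9,10 => slot 10
Table: [801, —, —, 944, —, 196, —, —, —, 680, 460]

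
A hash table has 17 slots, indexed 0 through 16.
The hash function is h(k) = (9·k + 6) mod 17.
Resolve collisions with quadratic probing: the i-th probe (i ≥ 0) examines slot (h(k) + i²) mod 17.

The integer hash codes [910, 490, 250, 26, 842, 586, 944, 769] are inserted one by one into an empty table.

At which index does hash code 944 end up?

11

910: h=2 -> slot 2
490: h=13 -> slot 13
250: h=12 -> slot 12
26: h=2, probe 2,3 -> slot 3
842: h=2, probe 2,3,6 -> slot 6
586: h=10 -> slot 10
944: h=2, probe 2,3,6,11 -> slot 11
769: h=8 -> slot 8
Table: [∅, ∅, 910, 26, ∅, ∅, 842, ∅, 769, ∅, 586, 944, 250, 490, ∅, ∅, ∅]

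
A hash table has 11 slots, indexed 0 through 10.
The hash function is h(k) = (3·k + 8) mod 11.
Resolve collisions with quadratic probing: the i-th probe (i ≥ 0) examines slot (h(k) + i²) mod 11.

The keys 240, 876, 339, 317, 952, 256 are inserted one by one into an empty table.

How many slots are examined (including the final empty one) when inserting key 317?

3

240 hashes to 2; slot 2 is free → place at 2.
876 hashes to 7; slot 7 is free → place at 7.
339 hashes to 2; 2 taken → place at 3.
317 hashes to 2; 2,3 taken → place at 6.
952 hashes to 4; slot 4 is free → place at 4.
256 hashes to 6; 6,7 taken → place at 10.
Table: [—, —, 240, 339, 952, —, 317, 876, —, —, 256]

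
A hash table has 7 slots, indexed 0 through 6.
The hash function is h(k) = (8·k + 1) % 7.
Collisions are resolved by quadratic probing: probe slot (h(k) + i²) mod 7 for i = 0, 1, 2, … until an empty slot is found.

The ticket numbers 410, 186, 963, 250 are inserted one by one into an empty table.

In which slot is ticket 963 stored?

2

410: h=5 => slot 5
186: h=5, probe 5,6 => slot 6
963: h=5, probe 5,6,2 => slot 2
250: h=6, probe 6,0 => slot 0
Table: [250, ., 963, ., ., 410, 186]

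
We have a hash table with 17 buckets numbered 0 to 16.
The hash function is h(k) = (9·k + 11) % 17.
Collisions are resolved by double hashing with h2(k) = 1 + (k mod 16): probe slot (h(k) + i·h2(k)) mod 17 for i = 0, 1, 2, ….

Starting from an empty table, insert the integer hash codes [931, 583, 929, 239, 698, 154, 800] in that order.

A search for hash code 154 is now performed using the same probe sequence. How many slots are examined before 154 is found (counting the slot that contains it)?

Insert 931: h=9, slot 9 empty → index 9.
Insert 583: h=5, slot 5 empty → index 5.
Insert 929: h=8, slot 8 empty → index 8.
Insert 239: h=3, slot 3 empty → index 3.
Insert 698: h=3, h2=11, slot 3 occupied → index 14.
Insert 154: h=3, h2=11, slots 3,14,8 occupied → index 2.
Insert 800: h=3, h2=1, slot 3 occupied → index 4.
Table: [—, —, 154, 239, 800, 583, —, —, 929, 931, —, —, —, —, 698, —, —]
Lookup 154: h=3, h2=11, probe 3,14,8,2 → found at 2.

4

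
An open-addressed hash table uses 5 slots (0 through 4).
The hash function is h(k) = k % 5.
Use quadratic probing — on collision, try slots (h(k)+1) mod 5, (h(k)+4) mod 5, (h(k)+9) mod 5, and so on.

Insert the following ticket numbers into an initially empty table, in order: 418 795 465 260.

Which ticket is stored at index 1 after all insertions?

465

418 hashes to 3; slot 3 is free → place at 3.
795 hashes to 0; slot 0 is free → place at 0.
465 hashes to 0; 0 taken → place at 1.
260 hashes to 0; 0,1 taken → place at 4.
Table: [795, 465, -, 418, 260]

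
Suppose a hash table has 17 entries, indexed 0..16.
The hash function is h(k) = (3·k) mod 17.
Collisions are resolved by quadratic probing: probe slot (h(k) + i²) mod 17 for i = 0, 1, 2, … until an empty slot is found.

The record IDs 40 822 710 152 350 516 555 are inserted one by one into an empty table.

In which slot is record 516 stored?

40 hashes to 1; slot 1 is free => place at 1.
822 hashes to 1; 1 taken => place at 2.
710 hashes to 5; slot 5 is free => place at 5.
152 hashes to 14; slot 14 is free => place at 14.
350 hashes to 13; slot 13 is free => place at 13.
516 hashes to 1; 1,2,5 taken => place at 10.
555 hashes to 16; slot 16 is free => place at 16.
Table: [∅, 40, 822, ∅, ∅, 710, ∅, ∅, ∅, ∅, 516, ∅, ∅, 350, 152, ∅, 555]

10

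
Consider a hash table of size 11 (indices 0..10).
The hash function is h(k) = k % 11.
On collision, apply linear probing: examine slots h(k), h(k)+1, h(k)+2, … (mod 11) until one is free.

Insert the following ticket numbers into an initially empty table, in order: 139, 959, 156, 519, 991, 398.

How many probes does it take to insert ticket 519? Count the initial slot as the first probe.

3

139: h=7 => slot 7
959: h=2 => slot 2
156: h=2, probe 2,3 => slot 3
519: h=2, probe 2,3,4 => slot 4
991: h=1 => slot 1
398: h=2, probe 2,3,4,5 => slot 5
Table: [∅, 991, 959, 156, 519, 398, ∅, 139, ∅, ∅, ∅]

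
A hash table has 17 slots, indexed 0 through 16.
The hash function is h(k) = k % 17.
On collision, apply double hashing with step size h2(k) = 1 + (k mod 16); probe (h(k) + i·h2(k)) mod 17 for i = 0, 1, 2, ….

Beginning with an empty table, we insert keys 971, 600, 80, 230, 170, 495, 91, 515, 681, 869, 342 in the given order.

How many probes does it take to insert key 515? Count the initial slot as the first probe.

Insert 971: h=2, slot 2 empty => index 2.
Insert 600: h=5, slot 5 empty => index 5.
Insert 80: h=12, slot 12 empty => index 12.
Insert 230: h=9, slot 9 empty => index 9.
Insert 170: h=0, slot 0 empty => index 0.
Insert 495: h=2, h2=16, slot 2 occupied => index 1.
Insert 91: h=6, slot 6 empty => index 6.
Insert 515: h=5, h2=4, slots 5,9 occupied => index 13.
Insert 681: h=1, h2=10, slot 1 occupied => index 11.
Insert 869: h=2, h2=6, slot 2 occupied => index 8.
Insert 342: h=2, h2=7, slots 2,9 occupied => index 16.
Table: [170, 495, 971, ∅, ∅, 600, 91, ∅, 869, 230, ∅, 681, 80, 515, ∅, ∅, 342]

3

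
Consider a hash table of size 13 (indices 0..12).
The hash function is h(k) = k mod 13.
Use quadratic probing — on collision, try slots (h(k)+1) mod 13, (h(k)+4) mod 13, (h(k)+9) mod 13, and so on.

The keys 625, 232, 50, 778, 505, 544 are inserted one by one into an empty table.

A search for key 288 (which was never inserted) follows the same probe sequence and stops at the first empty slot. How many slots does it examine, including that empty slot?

2

625: h=1 -> slot 1
232: h=11 -> slot 11
50: h=11, probe 11,12 -> slot 12
778: h=11, probe 11,12,2 -> slot 2
505: h=11, probe 11,12,2,7 -> slot 7
544: h=11, probe 11,12,2,7,1,10 -> slot 10
Table: [∅, 625, 778, ∅, ∅, ∅, ∅, 505, ∅, ∅, 544, 232, 50]
Lookup 288: h=2, probe 2,3 → slot 3 empty, not found.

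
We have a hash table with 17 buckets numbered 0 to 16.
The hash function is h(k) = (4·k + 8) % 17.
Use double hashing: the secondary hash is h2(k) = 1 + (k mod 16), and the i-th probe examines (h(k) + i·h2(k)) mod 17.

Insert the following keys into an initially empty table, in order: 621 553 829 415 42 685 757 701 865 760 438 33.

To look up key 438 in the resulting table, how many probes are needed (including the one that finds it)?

621 hashes to 10; slot 10 is free => place at 10.
553 hashes to 10, h2=10; 10 taken => place at 3.
829 hashes to 9; slot 9 is free => place at 9.
415 hashes to 2; slot 2 is free => place at 2.
42 hashes to 6; slot 6 is free => place at 6.
685 hashes to 11; slot 11 is free => place at 11.
757 hashes to 10, h2=6; 10 taken => place at 16.
701 hashes to 7; slot 7 is free => place at 7.
865 hashes to 0; slot 0 is free => place at 0.
760 hashes to 5; slot 5 is free => place at 5.
438 hashes to 9, h2=7; 9,16,6 taken => place at 13.
33 hashes to 4; slot 4 is free => place at 4.
Table: [865, ∅, 415, 553, 33, 760, 42, 701, ∅, 829, 621, 685, ∅, 438, ∅, ∅, 757]
Lookup 438: h=9, h2=7, probe 9,16,6,13 → found at 13.

4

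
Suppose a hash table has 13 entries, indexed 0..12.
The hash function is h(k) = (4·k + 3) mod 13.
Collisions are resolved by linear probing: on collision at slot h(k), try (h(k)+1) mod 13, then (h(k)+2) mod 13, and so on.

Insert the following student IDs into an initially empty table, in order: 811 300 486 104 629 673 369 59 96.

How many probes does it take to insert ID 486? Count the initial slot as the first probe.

2

Insert 811: h=10, slot 10 empty → index 10.
Insert 300: h=7, slot 7 empty → index 7.
Insert 486: h=10, slot 10 occupied → index 11.
Insert 104: h=3, slot 3 empty → index 3.
Insert 629: h=10, slots 10,11 occupied → index 12.
Insert 673: h=4, slot 4 empty → index 4.
Insert 369: h=10, slots 10,11,12 occupied → index 0.
Insert 59: h=5, slot 5 empty → index 5.
Insert 96: h=10, slots 10,11,12,0 occupied → index 1.
Table: [369, 96, -, 104, 673, 59, -, 300, -, -, 811, 486, 629]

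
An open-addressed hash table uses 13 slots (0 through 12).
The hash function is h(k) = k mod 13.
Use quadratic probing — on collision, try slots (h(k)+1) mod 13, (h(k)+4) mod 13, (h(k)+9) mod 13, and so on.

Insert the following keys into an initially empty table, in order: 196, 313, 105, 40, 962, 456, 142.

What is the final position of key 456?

196 hashes to 1; slot 1 is free → place at 1.
313 hashes to 1; 1 taken → place at 2.
105 hashes to 1; 1,2 taken → place at 5.
40 hashes to 1; 1,2,5 taken → place at 10.
962 hashes to 0; slot 0 is free → place at 0.
456 hashes to 1; 1,2,5,10 taken → place at 4.
142 hashes to 12; slot 12 is free → place at 12.
Table: [962, 196, 313, —, 456, 105, —, —, —, —, 40, —, 142]

4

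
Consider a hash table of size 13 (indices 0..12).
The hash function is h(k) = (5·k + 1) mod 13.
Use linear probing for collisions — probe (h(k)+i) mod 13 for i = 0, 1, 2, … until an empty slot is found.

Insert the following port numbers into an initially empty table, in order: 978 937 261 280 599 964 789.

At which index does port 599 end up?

8

978 hashes to 3; slot 3 is free → place at 3.
937 hashes to 6; slot 6 is free → place at 6.
261 hashes to 6; 6 taken → place at 7.
280 hashes to 10; slot 10 is free → place at 10.
599 hashes to 6; 6,7 taken → place at 8.
964 hashes to 11; slot 11 is free → place at 11.
789 hashes to 7; 7,8 taken → place at 9.
Table: [∅, ∅, ∅, 978, ∅, ∅, 937, 261, 599, 789, 280, 964, ∅]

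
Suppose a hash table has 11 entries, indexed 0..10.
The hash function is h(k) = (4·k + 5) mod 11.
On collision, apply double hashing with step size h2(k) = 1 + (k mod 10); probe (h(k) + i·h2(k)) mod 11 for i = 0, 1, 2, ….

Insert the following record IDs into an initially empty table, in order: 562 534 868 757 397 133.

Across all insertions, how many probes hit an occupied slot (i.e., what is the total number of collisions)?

562 hashes to 9; slot 9 is free -> place at 9.
534 hashes to 7; slot 7 is free -> place at 7.
868 hashes to 1; slot 1 is free -> place at 1.
757 hashes to 8; slot 8 is free -> place at 8.
397 hashes to 9, h2=8; 9 taken -> place at 6.
133 hashes to 9, h2=4; 9 taken -> place at 2.
Table: [_, 868, 133, _, _, _, 397, 534, 757, 562, _]

2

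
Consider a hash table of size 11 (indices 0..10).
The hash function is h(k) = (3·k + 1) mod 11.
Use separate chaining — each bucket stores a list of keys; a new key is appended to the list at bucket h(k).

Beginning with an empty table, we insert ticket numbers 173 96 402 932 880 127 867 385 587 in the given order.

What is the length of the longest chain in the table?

173 → bucket 3
96 → bucket 3 (collision)
402 → bucket 8
932 → bucket 3 (collision)
880 → bucket 1
127 → bucket 8 (collision)
867 → bucket 6
385 → bucket 1 (collision)
587 → bucket 2
Final buckets:
0: _
1: 880 -> 385
2: 587
3: 173 -> 96 -> 932
4: _
5: _
6: 867
7: _
8: 402 -> 127
9: _
10: _

3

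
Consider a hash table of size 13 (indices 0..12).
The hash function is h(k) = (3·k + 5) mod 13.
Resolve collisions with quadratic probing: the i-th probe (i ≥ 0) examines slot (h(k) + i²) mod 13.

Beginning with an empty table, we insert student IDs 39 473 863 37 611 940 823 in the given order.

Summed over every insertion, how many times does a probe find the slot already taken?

5

Insert 39: h=5, slot 5 empty => index 5.
Insert 473: h=7, slot 7 empty => index 7.
Insert 863: h=7, slot 7 occupied => index 8.
Insert 37: h=12, slot 12 empty => index 12.
Insert 611: h=5, slot 5 occupied => index 6.
Insert 940: h=4, slot 4 empty => index 4.
Insert 823: h=4, slots 4,5,8 occupied => index 0.
Table: [823, —, —, —, 940, 39, 611, 473, 863, —, —, —, 37]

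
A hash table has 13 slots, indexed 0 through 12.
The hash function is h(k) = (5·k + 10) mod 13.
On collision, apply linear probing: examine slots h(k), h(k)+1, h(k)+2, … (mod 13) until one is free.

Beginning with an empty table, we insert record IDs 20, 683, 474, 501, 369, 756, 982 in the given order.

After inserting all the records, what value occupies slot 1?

20: h=6 → slot 6
683: h=6, probe 6,7 → slot 7
474: h=1 → slot 1
501: h=6, probe 6,7,8 → slot 8
369: h=9 → slot 9
756: h=7, probe 7,8,9,10 → slot 10
982: h=6, probe 6,7,8,9,10,11 → slot 11
Table: [-, 474, -, -, -, -, 20, 683, 501, 369, 756, 982, -]

474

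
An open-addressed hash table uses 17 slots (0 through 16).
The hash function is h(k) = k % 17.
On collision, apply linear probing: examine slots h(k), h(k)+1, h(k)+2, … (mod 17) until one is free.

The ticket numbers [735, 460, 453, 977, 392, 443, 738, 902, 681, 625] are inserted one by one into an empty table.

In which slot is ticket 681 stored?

6

Insert 735: h=4, slot 4 empty -> index 4.
Insert 460: h=1, slot 1 empty -> index 1.
Insert 453: h=11, slot 11 empty -> index 11.
Insert 977: h=8, slot 8 empty -> index 8.
Insert 392: h=1, slot 1 occupied -> index 2.
Insert 443: h=1, slots 1,2 occupied -> index 3.
Insert 738: h=7, slot 7 empty -> index 7.
Insert 902: h=1, slots 1,2,3,4 occupied -> index 5.
Insert 681: h=1, slots 1,2,3,4,5 occupied -> index 6.
Insert 625: h=13, slot 13 empty -> index 13.
Table: [—, 460, 392, 443, 735, 902, 681, 738, 977, —, —, 453, —, 625, —, —, —]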